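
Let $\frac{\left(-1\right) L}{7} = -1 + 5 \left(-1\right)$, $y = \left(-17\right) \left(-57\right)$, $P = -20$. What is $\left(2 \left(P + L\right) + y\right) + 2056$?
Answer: $3069$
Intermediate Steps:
$y = 969$
$L = 42$ ($L = - 7 \left(-1 + 5 \left(-1\right)\right) = - 7 \left(-1 - 5\right) = \left(-7\right) \left(-6\right) = 42$)
$\left(2 \left(P + L\right) + y\right) + 2056 = \left(2 \left(-20 + 42\right) + 969\right) + 2056 = \left(2 \cdot 22 + 969\right) + 2056 = \left(44 + 969\right) + 2056 = 1013 + 2056 = 3069$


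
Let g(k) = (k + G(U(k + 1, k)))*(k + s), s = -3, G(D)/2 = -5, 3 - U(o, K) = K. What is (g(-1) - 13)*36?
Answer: 1116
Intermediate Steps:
U(o, K) = 3 - K
G(D) = -10 (G(D) = 2*(-5) = -10)
g(k) = (-10 + k)*(-3 + k) (g(k) = (k - 10)*(k - 3) = (-10 + k)*(-3 + k))
(g(-1) - 13)*36 = ((30 + (-1)² - 13*(-1)) - 13)*36 = ((30 + 1 + 13) - 13)*36 = (44 - 13)*36 = 31*36 = 1116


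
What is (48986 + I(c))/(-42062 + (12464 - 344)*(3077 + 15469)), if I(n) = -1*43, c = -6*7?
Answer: 48943/224735458 ≈ 0.00021778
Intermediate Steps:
c = -42
I(n) = -43
(48986 + I(c))/(-42062 + (12464 - 344)*(3077 + 15469)) = (48986 - 43)/(-42062 + (12464 - 344)*(3077 + 15469)) = 48943/(-42062 + 12120*18546) = 48943/(-42062 + 224777520) = 48943/224735458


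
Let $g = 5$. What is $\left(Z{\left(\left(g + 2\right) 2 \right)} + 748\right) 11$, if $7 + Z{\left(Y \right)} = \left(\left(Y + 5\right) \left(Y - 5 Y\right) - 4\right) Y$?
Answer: $-156321$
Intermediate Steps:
$Z{\left(Y \right)} = -7 + Y \left(-4 - 4 Y \left(5 + Y\right)\right)$ ($Z{\left(Y \right)} = -7 + \left(\left(Y + 5\right) \left(Y - 5 Y\right) - 4\right) Y = -7 + \left(\left(5 + Y\right) \left(- 4 Y\right) - 4\right) Y = -7 + \left(- 4 Y \left(5 + Y\right) - 4\right) Y = -7 + \left(-4 - 4 Y \left(5 + Y\right)\right) Y = -7 + Y \left(-4 - 4 Y \left(5 + Y\right)\right)$)
$\left(Z{\left(\left(g + 2\right) 2 \right)} + 748\right) 11 = \left(\left(-7 - 20 \left(\left(5 + 2\right) 2\right)^{2} - 4 \left(5 + 2\right) 2 - 4 \left(\left(5 + 2\right) 2\right)^{3}\right) + 748\right) 11 = \left(\left(-7 - 20 \left(7 \cdot 2\right)^{2} - 4 \cdot 7 \cdot 2 - 4 \left(7 \cdot 2\right)^{3}\right) + 748\right) 11 = \left(\left(-7 - 20 \cdot 14^{2} - 56 - 4 \cdot 14^{3}\right) + 748\right) 11 = \left(\left(-7 - 3920 - 56 - 10976\right) + 748\right) 11 = \left(-14959 + 748\right) 11 = \left(-14211\right) 11 = -156321$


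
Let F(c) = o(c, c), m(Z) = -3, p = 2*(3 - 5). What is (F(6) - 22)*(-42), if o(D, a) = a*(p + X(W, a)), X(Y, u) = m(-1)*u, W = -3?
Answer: 6468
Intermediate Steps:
p = -4 (p = 2*(-2) = -4)
X(Y, u) = -3*u
o(D, a) = a*(-4 - 3*a)
F(c) = c*(-4 - 3*c)
(F(6) - 22)*(-42) = (6*(-4 - 3*6) - 22)*(-42) = (6*(-4 - 18) - 22)*(-42) = (6*(-22) - 22)*(-42) = (-132 - 22)*(-42) = -154*(-42) = 6468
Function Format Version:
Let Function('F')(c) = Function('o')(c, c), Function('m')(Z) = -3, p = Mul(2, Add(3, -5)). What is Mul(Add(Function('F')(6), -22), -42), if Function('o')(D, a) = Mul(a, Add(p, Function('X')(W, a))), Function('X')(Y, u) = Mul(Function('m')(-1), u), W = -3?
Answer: 6468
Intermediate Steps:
p = -4 (p = Mul(2, -2) = -4)
Function('X')(Y, u) = Mul(-3, u)
Function('o')(D, a) = Mul(a, Add(-4, Mul(-3, a)))
Function('F')(c) = Mul(c, Add(-4, Mul(-3, c)))
Mul(Add(Function('F')(6), -22), -42) = Mul(Add(Mul(6, Add(-4, Mul(-3, 6))), -22), -42) = Mul(Add(Mul(6, Add(-4, -18)), -22), -42) = Mul(Add(Mul(6, -22), -22), -42) = Mul(Add(-132, -22), -42) = Mul(-154, -42) = 6468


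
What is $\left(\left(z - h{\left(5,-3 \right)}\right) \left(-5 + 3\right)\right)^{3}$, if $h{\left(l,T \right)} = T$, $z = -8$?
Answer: $1000$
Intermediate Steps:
$\left(\left(z - h{\left(5,-3 \right)}\right) \left(-5 + 3\right)\right)^{3} = \left(\left(-8 - -3\right) \left(-5 + 3\right)\right)^{3} = \left(\left(-8 + 3\right) \left(-2\right)\right)^{3} = \left(\left(-5\right) \left(-2\right)\right)^{3} = 10^{3} = 1000$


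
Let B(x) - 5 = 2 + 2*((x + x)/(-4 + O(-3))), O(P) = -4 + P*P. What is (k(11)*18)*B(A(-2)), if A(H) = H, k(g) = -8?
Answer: 144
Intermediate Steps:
O(P) = -4 + P²
B(x) = 7 + 4*x (B(x) = 5 + (2 + 2*((x + x)/(-4 + (-4 + (-3)²)))) = 5 + (2 + 2*((2*x)/(-4 + (-4 + 9)))) = 5 + (2 + 2*((2*x)/(-4 + 5))) = 5 + (2 + 2*((2*x)/1)) = 5 + (2 + 2*((2*x)*1)) = 5 + (2 + 2*(2*x)) = 5 + (2 + 4*x) = 7 + 4*x)
(k(11)*18)*B(A(-2)) = (-8*18)*(7 + 4*(-2)) = -144*(7 - 8) = -144*(-1) = 144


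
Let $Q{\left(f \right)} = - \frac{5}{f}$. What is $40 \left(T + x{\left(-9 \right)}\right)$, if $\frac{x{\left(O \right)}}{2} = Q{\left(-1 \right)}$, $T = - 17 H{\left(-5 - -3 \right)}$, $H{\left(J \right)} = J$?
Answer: $1760$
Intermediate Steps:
$T = 34$ ($T = - 17 \left(-5 - -3\right) = - 17 \left(-5 + 3\right) = \left(-17\right) \left(-2\right) = 34$)
$x{\left(O \right)} = 10$ ($x{\left(O \right)} = 2 \left(- \frac{5}{-1}\right) = 2 \left(\left(-5\right) \left(-1\right)\right) = 2 \cdot 5 = 10$)
$40 \left(T + x{\left(-9 \right)}\right) = 40 \left(34 + 10\right) = 40 \cdot 44 = 1760$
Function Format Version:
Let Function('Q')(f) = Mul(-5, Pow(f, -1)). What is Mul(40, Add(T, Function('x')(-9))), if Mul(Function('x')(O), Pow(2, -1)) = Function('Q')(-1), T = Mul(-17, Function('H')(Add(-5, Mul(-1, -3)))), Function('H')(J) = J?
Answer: 1760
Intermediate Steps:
T = 34 (T = Mul(-17, Add(-5, Mul(-1, -3))) = Mul(-17, Add(-5, 3)) = Mul(-17, -2) = 34)
Function('x')(O) = 10 (Function('x')(O) = Mul(2, Mul(-5, Pow(-1, -1))) = Mul(2, Mul(-5, -1)) = Mul(2, 5) = 10)
Mul(40, Add(T, Function('x')(-9))) = Mul(40, Add(34, 10)) = Mul(40, 44) = 1760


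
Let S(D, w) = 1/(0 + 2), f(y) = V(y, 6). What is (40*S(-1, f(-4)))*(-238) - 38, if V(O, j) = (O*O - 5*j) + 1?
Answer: -4798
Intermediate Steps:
V(O, j) = 1 + O**2 - 5*j (V(O, j) = (O**2 - 5*j) + 1 = 1 + O**2 - 5*j)
f(y) = -29 + y**2 (f(y) = 1 + y**2 - 5*6 = 1 + y**2 - 30 = -29 + y**2)
S(D, w) = 1/2
(40*S(-1, f(-4)))*(-238) - 38 = (40*(1/2))*(-238) - 38 = 20*(-238) - 38 = -4760 - 38 = -4798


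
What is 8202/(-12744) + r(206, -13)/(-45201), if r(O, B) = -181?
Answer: -20468441/32002308 ≈ -0.63959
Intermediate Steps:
8202/(-12744) + r(206, -13)/(-45201) = 8202/(-12744) - 181/(-45201) = 8202*(-1/12744) - 181*(-1/45201) = -1367/2124 + 181/45201 = -20468441/32002308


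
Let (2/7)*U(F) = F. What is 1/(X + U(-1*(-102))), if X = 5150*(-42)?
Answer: -1/215943 ≈ -4.6308e-6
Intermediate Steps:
X = -216300
U(F) = 7*F/2
1/(X + U(-1*(-102))) = 1/(-216300 + 7*(-1*(-102))/2) = 1/(-216300 + (7/2)*102) = 1/(-216300 + 357) = 1/(-215943) = -1/215943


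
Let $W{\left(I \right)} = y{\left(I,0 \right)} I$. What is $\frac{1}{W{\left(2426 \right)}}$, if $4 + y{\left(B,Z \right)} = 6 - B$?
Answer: $- \frac{1}{5880624} \approx -1.7005 \cdot 10^{-7}$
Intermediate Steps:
$y{\left(B,Z \right)} = 2 - B$ ($y{\left(B,Z \right)} = -4 - \left(-6 + B\right) = 2 - B$)
$W{\left(I \right)} = I \left(2 - I\right)$ ($W{\left(I \right)} = \left(2 - I\right) I = I \left(2 - I\right)$)
$\frac{1}{W{\left(2426 \right)}} = \frac{1}{2426 \left(2 - 2426\right)} = \frac{1}{2426 \left(-2424\right)} = \frac{1}{-5880624} = - \frac{1}{5880624}$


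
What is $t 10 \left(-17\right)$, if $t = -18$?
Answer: $3060$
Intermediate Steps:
$t 10 \left(-17\right) = \left(-18\right) 10 \left(-17\right) = \left(-180\right) \left(-17\right) = 3060$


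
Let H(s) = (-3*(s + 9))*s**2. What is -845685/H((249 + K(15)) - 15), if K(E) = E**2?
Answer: 93965/32866236 ≈ 0.0028590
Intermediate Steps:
H(s) = s**2*(-27 - 3*s) (H(s) = (-3*(9 + s))*s**2 = (-27 - 3*s)*s**2 = s**2*(-27 - 3*s))
-845685/H((249 + K(15)) - 15) = -845685*1/(3*(-9 - ((249 + 15**2) - 15))*((249 + 15**2) - 15)**2) = -845685*1/(3*(-9 - ((249 + 225) - 15))*((249 + 225) - 15)**2) = -845685*1/(3*(-9 - (474 - 15))*(474 - 15)**2) = -845685*1/(632043*(-9 - 1*459)) = -845685*1/(632043*(-9 - 459)) = -845685/(3*210681*(-468)) = -845685/(-295796124) = -845685*(-1/295796124) = 93965/32866236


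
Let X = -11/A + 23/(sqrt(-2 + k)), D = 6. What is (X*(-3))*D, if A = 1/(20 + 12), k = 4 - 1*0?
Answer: 6336 - 207*sqrt(2) ≈ 6043.3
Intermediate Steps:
k = 4 (k = 4 + 0 = 4)
A = 1/32 ≈ 0.031250
X = -352 + 23*sqrt(2)/2 (X = -11/1/32 + 23/(sqrt(-2 + 4)) = -11*32 + 23/(sqrt(2)) = -352 + 23*(sqrt(2)/2) = -352 + 23*sqrt(2)/2 ≈ -335.74)
(X*(-3))*D = ((-352 + 23*sqrt(2)/2)*(-3))*6 = (1056 - 69*sqrt(2)/2)*6 = 6336 - 207*sqrt(2)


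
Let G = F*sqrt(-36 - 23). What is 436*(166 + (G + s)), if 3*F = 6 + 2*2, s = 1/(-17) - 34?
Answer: 977948/17 + 4360*I*sqrt(59)/3 ≈ 57526.0 + 11163.0*I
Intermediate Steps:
s = -579/17 (s = -1/17 - 34 = -579/17 ≈ -34.059)
F = 10/3 (F = (6 + 2*2)/3 = (6 + 4)/3 = (1/3)*10 = 10/3 ≈ 3.3333)
G = 10*I*sqrt(59)/3 (G = 10*sqrt(-36 - 23)/3 = 10*sqrt(-59)/3 = 10*(I*sqrt(59))/3 = 10*I*sqrt(59)/3 ≈ 25.604*I)
436*(166 + (G + s)) = 436*(166 + (10*I*sqrt(59)/3 - 579/17)) = 436*(166 + (-579/17 + 10*I*sqrt(59)/3)) = 436*(2243/17 + 10*I*sqrt(59)/3) = 977948/17 + 4360*I*sqrt(59)/3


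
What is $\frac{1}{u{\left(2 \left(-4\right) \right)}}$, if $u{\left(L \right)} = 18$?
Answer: $\frac{1}{18} \approx 0.055556$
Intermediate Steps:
$\frac{1}{u{\left(2 \left(-4\right) \right)}} = \frac{1}{18}$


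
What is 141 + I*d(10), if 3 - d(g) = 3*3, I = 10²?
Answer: -459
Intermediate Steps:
I = 100
d(g) = -6 (d(g) = 3 - 3*3 = 3 - 1*9 = 3 - 9 = -6)
141 + I*d(10) = 141 + 100*(-6) = 141 - 600 = -459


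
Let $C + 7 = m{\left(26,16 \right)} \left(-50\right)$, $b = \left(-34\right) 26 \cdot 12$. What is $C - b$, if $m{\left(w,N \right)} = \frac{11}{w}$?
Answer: $\frac{137538}{13} \approx 10580.0$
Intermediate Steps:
$b = -10608$ ($b = \left(-884\right) 12 = -10608$)
$C = - \frac{366}{13}$ ($C = -7 + \frac{11}{26} \left(-50\right) = -7 - \frac{275}{13} = - \frac{366}{13} \approx -28.154$)
$C - b = - \frac{366}{13} - -10608 = - \frac{366}{13} + 10608 = \frac{137538}{13}$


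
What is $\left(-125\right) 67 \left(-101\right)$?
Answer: $845875$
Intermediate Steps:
$\left(-125\right) 67 \left(-101\right) = \left(-8375\right) \left(-101\right) = 845875$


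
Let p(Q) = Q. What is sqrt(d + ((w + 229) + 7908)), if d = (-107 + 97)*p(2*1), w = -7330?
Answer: sqrt(787) ≈ 28.054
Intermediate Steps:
d = -20 (d = (-107 + 97)*(2*1) = -10*2 = -20)
sqrt(d + ((w + 229) + 7908)) = sqrt(-20 + ((-7330 + 229) + 7908)) = sqrt(-20 + (-7101 + 7908)) = sqrt(-20 + 807) = sqrt(787)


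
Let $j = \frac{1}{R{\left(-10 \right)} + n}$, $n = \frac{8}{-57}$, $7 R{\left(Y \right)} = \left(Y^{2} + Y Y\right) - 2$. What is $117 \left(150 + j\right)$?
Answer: $\frac{197133183}{11230} \approx 17554.0$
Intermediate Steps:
$R{\left(Y \right)} = - \frac{2}{7} + \frac{2 Y^{2}}{7}$ ($R{\left(Y \right)} = \frac{\left(Y^{2} + Y Y\right) - 2}{7} = \frac{\left(Y^{2} + Y^{2}\right) - 2}{7} = \frac{2 Y^{2} - 2}{7} = \frac{-2 + 2 Y^{2}}{7} = - \frac{2}{7} + \frac{2 Y^{2}}{7}$)
$n = - \frac{8}{57}$ ($n = 8 \left(- \frac{1}{57}\right) = - \frac{8}{57} \approx -0.14035$)
$j = \frac{399}{11230}$ ($j = \frac{1}{\left(- \frac{2}{7} + \frac{2 \left(-10\right)^{2}}{7}\right) - \frac{8}{57}} = \frac{1}{\left(- \frac{2}{7} + \frac{2}{7} \cdot 100\right) - \frac{8}{57}} = \frac{1}{\left(- \frac{2}{7} + \frac{200}{7}\right) - \frac{8}{57}} = \frac{1}{\frac{198}{7} - \frac{8}{57}} = \frac{1}{\frac{11230}{399}} = \frac{399}{11230} \approx 0.03553$)
$117 \left(150 + j\right) = 117 \left(150 + \frac{399}{11230}\right) = 117 \cdot \frac{1684899}{11230} = \frac{197133183}{11230}$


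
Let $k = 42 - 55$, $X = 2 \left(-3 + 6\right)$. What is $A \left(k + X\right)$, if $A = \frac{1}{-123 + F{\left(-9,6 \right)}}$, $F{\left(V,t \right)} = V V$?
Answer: $\frac{1}{6} \approx 0.16667$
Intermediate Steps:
$X = 6$ ($X = 2 \cdot 3 = 6$)
$F{\left(V,t \right)} = V^{2}$
$k = -13$ ($k = 42 - 55 = -13$)
$A = - \frac{1}{42}$ ($A = \frac{1}{-123 + \left(-9\right)^{2}} = \frac{1}{-123 + 81} = \frac{1}{-42} = - \frac{1}{42} \approx -0.02381$)
$A \left(k + X\right) = - \frac{-13 + 6}{42} = \left(- \frac{1}{42}\right) \left(-7\right) = \frac{1}{6}$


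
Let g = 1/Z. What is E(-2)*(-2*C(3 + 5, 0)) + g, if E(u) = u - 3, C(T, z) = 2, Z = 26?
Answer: 521/26 ≈ 20.038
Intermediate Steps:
g = 1/26 ≈ 0.038462
E(u) = -3 + u
E(-2)*(-2*C(3 + 5, 0)) + g = (-3 - 2)*(-2*2) + 1/26 = -5*(-4) + 1/26 = 20 + 1/26 = 521/26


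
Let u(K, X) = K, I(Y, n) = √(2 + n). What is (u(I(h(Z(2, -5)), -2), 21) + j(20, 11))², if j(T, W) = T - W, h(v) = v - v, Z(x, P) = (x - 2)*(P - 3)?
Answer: 81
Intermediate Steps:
Z(x, P) = (-3 + P)*(-2 + x) (Z(x, P) = (-2 + x)*(-3 + P) = (-3 + P)*(-2 + x))
h(v) = 0
(u(I(h(Z(2, -5)), -2), 21) + j(20, 11))² = (√(2 - 2) + (20 - 1*11))² = (√0 + (20 - 11))² = (0 + 9)² = 9² = 81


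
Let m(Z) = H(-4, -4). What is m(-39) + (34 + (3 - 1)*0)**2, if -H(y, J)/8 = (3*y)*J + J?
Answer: 804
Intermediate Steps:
H(y, J) = -8*J - 24*J*y (H(y, J) = -8*((3*y)*J + J) = -8*(3*J*y + J) = -8*(J + 3*J*y) = -8*J - 24*J*y)
m(Z) = -352 (m(Z) = -8*(-4)*(1 + 3*(-4)) = -8*(-4)*(1 - 12) = -8*(-4)*(-11) = -352)
m(-39) + (34 + (3 - 1)*0)**2 = -352 + (34 + (3 - 1)*0)**2 = -352 + (34 + 2*0)**2 = -352 + (34 + 0)**2 = -352 + 34**2 = -352 + 1156 = 804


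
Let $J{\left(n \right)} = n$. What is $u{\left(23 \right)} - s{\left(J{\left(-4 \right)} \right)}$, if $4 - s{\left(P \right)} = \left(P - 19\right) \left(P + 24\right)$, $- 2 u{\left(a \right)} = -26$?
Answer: $-451$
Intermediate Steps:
$u{\left(a \right)} = 13$ ($u{\left(a \right)} = \left(- \frac{1}{2}\right) \left(-26\right) = 13$)
$s{\left(P \right)} = 4 - \left(-19 + P\right) \left(24 + P\right)$ ($s{\left(P \right)} = 4 - \left(P - 19\right) \left(P + 24\right) = 4 - \left(-19 + P\right) \left(24 + P\right)$)
$u{\left(23 \right)} - s{\left(J{\left(-4 \right)} \right)} = 13 - \left(460 - \left(-4\right)^{2} - -20\right) = 13 - \left(460 - 16 + 20\right) = 13 - 464 = -451$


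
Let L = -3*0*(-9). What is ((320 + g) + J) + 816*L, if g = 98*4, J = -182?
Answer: 530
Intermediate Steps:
L = 0 (L = 0*(-9) = 0)
g = 392
((320 + g) + J) + 816*L = ((320 + 392) - 182) + 816*0 = (712 - 182) + 0 = 530 + 0 = 530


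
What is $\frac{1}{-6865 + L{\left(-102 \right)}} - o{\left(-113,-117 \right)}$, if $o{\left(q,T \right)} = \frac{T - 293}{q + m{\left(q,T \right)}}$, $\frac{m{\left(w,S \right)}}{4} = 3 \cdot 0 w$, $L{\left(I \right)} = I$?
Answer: $- \frac{2856583}{787271} \approx -3.6285$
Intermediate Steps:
$m{\left(w,S \right)} = 0$ ($m{\left(w,S \right)} = 4 \cdot 3 \cdot 0 w = 4 \cdot 0 w = 4 \cdot 0 = 0$)
$o{\left(q,T \right)} = \frac{-293 + T}{q}$ ($o{\left(q,T \right)} = \frac{T - 293}{q + 0} = \frac{-293 + T}{q}$)
$\frac{1}{-6865 + L{\left(-102 \right)}} - o{\left(-113,-117 \right)} = \frac{1}{-6865 - 102} - \frac{-293 - 117}{-113} = \frac{1}{-6967} - \left(- \frac{1}{113}\right) \left(-410\right) = - \frac{1}{6967} - \frac{410}{113} = - \frac{2856583}{787271}$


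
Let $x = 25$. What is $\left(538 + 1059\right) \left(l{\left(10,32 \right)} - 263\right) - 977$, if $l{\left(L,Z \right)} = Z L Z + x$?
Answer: $15972217$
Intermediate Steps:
$l{\left(L,Z \right)} = 25 + L Z^{2}$ ($l{\left(L,Z \right)} = Z L Z + 25 = L Z Z + 25 = L Z^{2} + 25 = 25 + L Z^{2}$)
$\left(538 + 1059\right) \left(l{\left(10,32 \right)} - 263\right) - 977 = \left(538 + 1059\right) \left(\left(25 + 10 \cdot 32^{2}\right) - 263\right) - 977 = 1597 \left(\left(25 + 10 \cdot 1024\right) - 263\right) - 977 = 1597 \left(\left(25 + 10240\right) - 263\right) - 977 = 1597 \left(10265 - 263\right) - 977 = 1597 \cdot 10002 - 977 = 15973194 - 977 = 15972217$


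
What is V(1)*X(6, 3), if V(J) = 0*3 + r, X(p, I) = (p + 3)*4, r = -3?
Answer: -108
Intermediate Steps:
X(p, I) = 12 + 4*p (X(p, I) = (3 + p)*4 = 12 + 4*p)
V(J) = -3 (V(J) = 0*3 - 3 = 0 - 3 = -3)
V(1)*X(6, 3) = -3*(12 + 4*6) = -3*(12 + 24) = -3*36 = -108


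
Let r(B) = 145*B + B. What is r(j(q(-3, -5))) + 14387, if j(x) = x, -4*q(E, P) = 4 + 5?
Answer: 28117/2 ≈ 14059.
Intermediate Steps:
q(E, P) = -9/4 (q(E, P) = -(4 + 5)/4 = -¼*9 = -9/4)
r(B) = 146*B
r(j(q(-3, -5))) + 14387 = 146*(-9/4) + 14387 = -657/2 + 14387 = 28117/2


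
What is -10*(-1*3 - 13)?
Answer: 160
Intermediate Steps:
-10*(-1*3 - 13) = -10*(-3 - 13) = -10*(-16) = 160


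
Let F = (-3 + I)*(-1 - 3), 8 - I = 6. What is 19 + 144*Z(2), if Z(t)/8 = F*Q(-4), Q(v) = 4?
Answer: 18451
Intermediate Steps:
I = 2 (I = 8 - 1*6 = 8 - 6 = 2)
F = 4 (F = (-3 + 2)*(-1 - 3) = -1*(-4) = 4)
Z(t) = 128 (Z(t) = 8*(4*4) = 8*16 = 128)
19 + 144*Z(2) = 19 + 144*128 = 19 + 18432 = 18451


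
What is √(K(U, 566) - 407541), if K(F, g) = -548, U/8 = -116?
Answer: I*√408089 ≈ 638.82*I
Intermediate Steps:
U = -928 (U = 8*(-116) = -928)
√(K(U, 566) - 407541) = √(-548 - 407541) = √(-408089) = I*√408089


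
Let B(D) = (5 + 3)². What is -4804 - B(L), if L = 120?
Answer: -4868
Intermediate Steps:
B(D) = 64 (B(D) = 8² = 64)
-4804 - B(L) = -4804 - 1*64 = -4804 - 64 = -4868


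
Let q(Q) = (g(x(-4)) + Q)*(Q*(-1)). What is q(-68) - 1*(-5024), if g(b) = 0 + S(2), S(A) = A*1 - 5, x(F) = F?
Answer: 196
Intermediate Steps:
S(A) = -5 + A (S(A) = A - 5 = -5 + A)
g(b) = -3 (g(b) = 0 + (-5 + 2) = 0 - 3 = -3)
q(Q) = -Q*(-3 + Q) (q(Q) = (-3 + Q)*(Q*(-1)) = (-3 + Q)*(-Q) = -Q*(-3 + Q))
q(-68) - 1*(-5024) = -68*(3 - 1*(-68)) - 1*(-5024) = -68*(3 + 68) + 5024 = -68*71 + 5024 = -4828 + 5024 = 196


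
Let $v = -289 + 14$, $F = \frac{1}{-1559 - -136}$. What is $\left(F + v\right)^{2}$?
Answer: $\frac{153136038276}{2024929} \approx 75625.0$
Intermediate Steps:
$F = - \frac{1}{1423}$ ($F = \frac{1}{-1559 + 136} = \frac{1}{-1423} = - \frac{1}{1423} \approx -0.00070274$)
$v = -275$
$\left(F + v\right)^{2} = \left(- \frac{1}{1423} - 275\right)^{2} = \left(- \frac{391326}{1423}\right)^{2} = \frac{153136038276}{2024929}$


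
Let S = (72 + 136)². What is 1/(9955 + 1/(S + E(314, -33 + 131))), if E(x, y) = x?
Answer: 43578/433818991 ≈ 0.00010045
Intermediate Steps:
S = 43264 (S = 208² = 43264)
1/(9955 + 1/(S + E(314, -33 + 131))) = 1/(9955 + 1/(43264 + 314)) = 1/(9955 + 1/43578) = 1/(433818991/43578) = 43578/433818991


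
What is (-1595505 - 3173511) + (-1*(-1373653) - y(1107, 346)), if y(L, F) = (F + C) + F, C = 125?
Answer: -3396180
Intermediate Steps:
y(L, F) = 125 + 2*F (y(L, F) = (F + 125) + F = (125 + F) + F = 125 + 2*F)
(-1595505 - 3173511) + (-1*(-1373653) - y(1107, 346)) = (-1595505 - 3173511) + (-1*(-1373653) - (125 + 2*346)) = -4769016 + (1373653 - (125 + 692)) = -4769016 + (1373653 - 1*817) = -4769016 + (1373653 - 817) = -4769016 + 1372836 = -3396180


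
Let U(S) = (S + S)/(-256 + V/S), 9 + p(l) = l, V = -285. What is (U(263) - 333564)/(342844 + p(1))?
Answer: -11276700535/11590085234 ≈ -0.97296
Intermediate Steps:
p(l) = -9 + l
U(S) = 2*S/(-256 - 285/S) (U(S) = (S + S)/(-256 - 285/S) = (2*S)/(-256 - 285/S) = 2*S/(-256 - 285/S))
(U(263) - 333564)/(342844 + p(1)) = (-2*263²/(285 + 256*263) - 333564)/(342844 + (-9 + 1)) = (-2*69169/(285 + 67328) - 333564)/(342844 - 8) = (-2*69169/67613 - 333564)/342836 = (-2*69169*1/67613 - 333564)*(1/342836) = (-138338/67613 - 333564)*(1/342836) = -22553401070/67613*1/342836 = -11276700535/11590085234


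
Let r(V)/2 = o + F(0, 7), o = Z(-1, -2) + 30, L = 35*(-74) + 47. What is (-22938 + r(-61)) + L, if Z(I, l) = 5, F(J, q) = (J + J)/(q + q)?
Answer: -25411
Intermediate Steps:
L = -2543 (L = -2590 + 47 = -2543)
F(J, q) = J/q (F(J, q) = (2*J)/((2*q)) = (2*J)*(1/(2*q)) = J/q)
o = 35 (o = 5 + 30 = 35)
r(V) = 70 (r(V) = 2*(35 + 0/7) = 2*(35 + 0*(⅐)) = 2*(35 + 0) = 2*35 = 70)
(-22938 + r(-61)) + L = (-22938 + 70) - 2543 = -22868 - 2543 = -25411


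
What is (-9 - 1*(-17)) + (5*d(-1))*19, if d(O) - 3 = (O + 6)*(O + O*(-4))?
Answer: 1718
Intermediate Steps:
d(O) = 3 - 3*O*(6 + O) (d(O) = 3 + (O + 6)*(O + O*(-4)) = 3 + (6 + O)*(O - 4*O) = 3 + (6 + O)*(-3*O) = 3 - 3*O*(6 + O))
(-9 - 1*(-17)) + (5*d(-1))*19 = (-9 - 1*(-17)) + (5*(3 - 18*(-1) - 3*(-1)²))*19 = (-9 + 17) + (5*(3 + 18 - 3*1))*19 = 8 + (5*(3 + 18 - 3))*19 = 8 + (5*18)*19 = 8 + 90*19 = 8 + 1710 = 1718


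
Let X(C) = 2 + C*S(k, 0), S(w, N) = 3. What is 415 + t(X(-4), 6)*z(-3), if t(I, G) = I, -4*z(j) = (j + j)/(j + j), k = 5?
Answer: 835/2 ≈ 417.50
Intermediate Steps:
z(j) = -¼ (z(j) = -(j + j)/(4*(j + j)) = -2*j/(4*(2*j)) = -2*j*1/(2*j)/4 = -¼*1 = -¼)
X(C) = 2 + 3*C (X(C) = 2 + C*3 = 2 + 3*C)
415 + t(X(-4), 6)*z(-3) = 415 + (2 + 3*(-4))*(-¼) = 415 + (2 - 12)*(-¼) = 415 - 10*(-¼) = 415 + 5/2 = 835/2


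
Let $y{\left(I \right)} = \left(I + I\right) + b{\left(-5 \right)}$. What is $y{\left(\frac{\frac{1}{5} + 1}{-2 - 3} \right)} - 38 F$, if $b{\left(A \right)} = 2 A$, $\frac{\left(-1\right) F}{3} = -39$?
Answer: $- \frac{111412}{25} \approx -4456.5$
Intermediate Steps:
$F = 117$ ($F = \left(-3\right) \left(-39\right) = 117$)
$y{\left(I \right)} = -10 + 2 I$ ($y{\left(I \right)} = \left(I + I\right) + 2 \left(-5\right) = 2 I - 10 = -10 + 2 I$)
$y{\left(\frac{\frac{1}{5} + 1}{-2 - 3} \right)} - 38 F = \left(-10 + 2 \frac{\frac{1}{5} + 1}{-2 - 3}\right) - 4446 = \left(-10 + 2 \frac{\frac{1}{5} + 1}{-5}\right) - 4446 = \left(-10 + 2 \cdot \frac{6}{5} \left(- \frac{1}{5}\right)\right) - 4446 = \left(-10 + 2 \left(- \frac{6}{25}\right)\right) - 4446 = \left(-10 - \frac{12}{25}\right) - 4446 = - \frac{262}{25} - 4446 = - \frac{111412}{25}$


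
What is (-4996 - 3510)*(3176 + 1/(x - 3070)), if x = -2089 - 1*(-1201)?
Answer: -53462791571/1979 ≈ -2.7015e+7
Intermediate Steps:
x = -888 (x = -2089 + 1201 = -888)
(-4996 - 3510)*(3176 + 1/(x - 3070)) = (-4996 - 3510)*(3176 + 1/(-888 - 3070)) = -8506*(3176 + 1/(-3958)) = -8506*(3176 - 1/3958) = -8506*12570607/3958 = -53462791571/1979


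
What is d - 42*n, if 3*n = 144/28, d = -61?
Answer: -133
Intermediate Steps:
n = 12/7 (n = (144/28)/3 = (144*(1/28))/3 = (1/3)*(36/7) = 12/7 ≈ 1.7143)
d - 42*n = -61 - 42*12/7 = -61 - 72 = -133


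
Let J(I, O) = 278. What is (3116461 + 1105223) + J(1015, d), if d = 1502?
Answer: 4221962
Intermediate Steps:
(3116461 + 1105223) + J(1015, d) = (3116461 + 1105223) + 278 = 4221684 + 278 = 4221962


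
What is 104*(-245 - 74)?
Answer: -33176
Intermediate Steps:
104*(-245 - 74) = 104*(-319) = -33176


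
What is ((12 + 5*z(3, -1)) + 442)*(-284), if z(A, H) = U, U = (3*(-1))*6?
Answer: -103376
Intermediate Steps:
U = -18 (U = -3*6 = -18)
z(A, H) = -18
((12 + 5*z(3, -1)) + 442)*(-284) = ((12 + 5*(-18)) + 442)*(-284) = ((12 - 90) + 442)*(-284) = (-78 + 442)*(-284) = 364*(-284) = -103376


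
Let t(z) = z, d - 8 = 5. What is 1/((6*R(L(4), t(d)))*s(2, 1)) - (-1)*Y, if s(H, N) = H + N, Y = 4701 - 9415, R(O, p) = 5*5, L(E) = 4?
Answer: -2121299/450 ≈ -4714.0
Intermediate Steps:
d = 13 (d = 8 + 5 = 13)
R(O, p) = 25
Y = -4714
1/((6*R(L(4), t(d)))*s(2, 1)) - (-1)*Y = 1/((6*25)*(2 + 1)) - (-1)*(-4714) = 1/(150*3) - 1*4714 = 1/450 - 4714 = -2121299/450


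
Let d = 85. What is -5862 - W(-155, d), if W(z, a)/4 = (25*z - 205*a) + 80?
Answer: 79018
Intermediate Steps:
W(z, a) = 320 - 820*a + 100*z (W(z, a) = 4*((25*z - 205*a) + 80) = 4*((-205*a + 25*z) + 80) = 4*(80 - 205*a + 25*z) = 320 - 820*a + 100*z)
-5862 - W(-155, d) = -5862 - (320 - 820*85 + 100*(-155)) = -5862 - (320 - 69700 - 15500) = -5862 - 1*(-84880) = -5862 + 84880 = 79018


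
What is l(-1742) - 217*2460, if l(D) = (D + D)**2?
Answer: 11604436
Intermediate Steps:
l(D) = 4*D**2 (l(D) = (2*D)**2 = 4*D**2)
l(-1742) - 217*2460 = 4*(-1742)**2 - 217*2460 = 4*3034564 - 1*533820 = 12138256 - 533820 = 11604436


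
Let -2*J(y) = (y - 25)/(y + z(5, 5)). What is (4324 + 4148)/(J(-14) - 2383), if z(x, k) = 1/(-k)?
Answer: -1203024/338581 ≈ -3.5531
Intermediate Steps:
z(x, k) = -1/k
J(y) = -(-25 + y)/(2*(-⅕ + y)) (J(y) = -(y - 25)/(2*(y - 1/5)) = -(-25 + y)/(2*(y - 1*⅕)) = -(-25 + y)/(2*(y - ⅕)) = -(-25 + y)/(2*(-⅕ + y)))
(4324 + 4148)/(J(-14) - 2383) = (4324 + 4148)/(5*(25 - 1*(-14))/(2*(-1 + 5*(-14))) - 2383) = 8472/(5*(25 + 14)/(2*(-1 - 70)) - 2383) = 8472/((5/2)*39/(-71) - 2383) = 8472/((5/2)*(-1/71)*39 - 2383) = 8472/(-195/142 - 2383) = 8472/(-338581/142) = 8472*(-142/338581) = -1203024/338581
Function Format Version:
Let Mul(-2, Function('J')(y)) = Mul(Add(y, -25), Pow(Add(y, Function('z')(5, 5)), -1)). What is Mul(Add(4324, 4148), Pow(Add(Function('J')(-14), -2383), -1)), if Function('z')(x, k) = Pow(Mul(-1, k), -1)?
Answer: Rational(-1203024, 338581) ≈ -3.5531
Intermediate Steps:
Function('z')(x, k) = Mul(-1, Pow(k, -1))
Function('J')(y) = Mul(Rational(-1, 2), Pow(Add(Rational(-1, 5), y), -1), Add(-25, y)) (Function('J')(y) = Mul(Rational(-1, 2), Mul(Add(y, -25), Pow(Add(y, Mul(-1, Pow(5, -1))), -1))) = Mul(Rational(-1, 2), Mul(Add(-25, y), Pow(Add(y, Mul(-1, Rational(1, 5))), -1))) = Mul(Rational(-1, 2), Mul(Add(-25, y), Pow(Add(y, Rational(-1, 5)), -1))) = Mul(Rational(-1, 2), Mul(Add(-25, y), Pow(Add(Rational(-1, 5), y), -1))) = Mul(Rational(-1, 2), Mul(Pow(Add(Rational(-1, 5), y), -1), Add(-25, y))) = Mul(Rational(-1, 2), Pow(Add(Rational(-1, 5), y), -1), Add(-25, y)))
Mul(Add(4324, 4148), Pow(Add(Function('J')(-14), -2383), -1)) = Mul(Add(4324, 4148), Pow(Add(Mul(Rational(5, 2), Pow(Add(-1, Mul(5, -14)), -1), Add(25, Mul(-1, -14))), -2383), -1)) = Mul(8472, Pow(Add(Mul(Rational(5, 2), Pow(Add(-1, -70), -1), Add(25, 14)), -2383), -1)) = Mul(8472, Pow(Add(Mul(Rational(5, 2), Pow(-71, -1), 39), -2383), -1)) = Mul(8472, Pow(Add(Mul(Rational(5, 2), Rational(-1, 71), 39), -2383), -1)) = Mul(8472, Pow(Add(Rational(-195, 142), -2383), -1)) = Mul(8472, Pow(Rational(-338581, 142), -1)) = Mul(8472, Rational(-142, 338581)) = Rational(-1203024, 338581)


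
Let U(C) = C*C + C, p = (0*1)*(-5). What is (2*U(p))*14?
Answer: 0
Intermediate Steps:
p = 0 (p = 0*(-5) = 0)
U(C) = C + C² (U(C) = C² + C = C + C²)
(2*U(p))*14 = (2*(0*(1 + 0)))*14 = (2*(0*1))*14 = (2*0)*14 = 0*14 = 0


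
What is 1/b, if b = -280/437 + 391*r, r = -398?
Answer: -437/68005346 ≈ -6.4260e-6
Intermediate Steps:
b = -68005346/437 (b = -280/437 + 391*(-398) = -280*1/437 - 155618 = -280/437 - 155618 = -68005346/437 ≈ -1.5562e+5)
1/b = 1/(-68005346/437) = -437/68005346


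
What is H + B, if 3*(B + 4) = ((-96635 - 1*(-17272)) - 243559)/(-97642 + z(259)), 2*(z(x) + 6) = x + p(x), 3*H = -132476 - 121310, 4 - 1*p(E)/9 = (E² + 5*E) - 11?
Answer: -34274720064/405143 ≈ -84599.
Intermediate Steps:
p(E) = 135 - 45*E - 9*E² (p(E) = 36 - 9*((E² + 5*E) - 11) = 36 - 9*(-11 + E² + 5*E) = 36 + (99 - 45*E - 9*E²) = 135 - 45*E - 9*E²)
H = -253786/3 (H = (-132476 - 121310)/3 = (⅓)*(-253786) = -253786/3 ≈ -84595.)
z(x) = 123/2 - 22*x - 9*x²/2 (z(x) = -6 + (x + (135 - 45*x - 9*x²))/2 = -6 + (135 - 44*x - 9*x²)/2 = -6 + (135/2 - 22*x - 9*x²/2) = 123/2 - 22*x - 9*x²/2)
B = -4538794/1215429 (B = -4 + (((-96635 - 1*(-17272)) - 243559)/(-97642 + (123/2 - 22*259 - 9/2*259²)))/3 = -4 + (((-96635 + 17272) - 243559)/(-97642 + (123/2 - 5698 - 9/2*67081)))/3 = -4 + ((-79363 - 243559)/(-97642 + (123/2 - 5698 - 603729/2)))/3 = -4 + (-322922/(-97642 - 307501))/3 = -4 + (-322922/(-405143))/3 = -4 + (-322922*(-1/405143))/3 = -4 + (⅓)*(322922/405143) = -4 + 322922/1215429 = -4538794/1215429 ≈ -3.7343)
H + B = -253786/3 - 4538794/1215429 = -34274720064/405143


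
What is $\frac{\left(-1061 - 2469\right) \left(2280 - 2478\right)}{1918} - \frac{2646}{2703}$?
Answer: $\frac{314026632}{864059} \approx 363.43$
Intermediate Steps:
$\frac{\left(-1061 - 2469\right) \left(2280 - 2478\right)}{1918} - \frac{2646}{2703} = \left(-3530\right) \left(-198\right) \frac{1}{1918} - \frac{882}{901} = 698940 \cdot \frac{1}{1918} - \frac{882}{901} = \frac{349470}{959} - \frac{882}{901} = \frac{314026632}{864059}$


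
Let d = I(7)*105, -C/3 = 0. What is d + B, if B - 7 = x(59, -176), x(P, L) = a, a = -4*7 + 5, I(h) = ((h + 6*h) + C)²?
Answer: 252089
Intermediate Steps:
C = 0 (C = -3*0 = 0)
I(h) = 49*h² (I(h) = ((h + 6*h) + 0)² = (7*h + 0)² = (7*h)² = 49*h²)
a = -23 (a = -28 + 5 = -23)
x(P, L) = -23
B = -16 (B = 7 - 23 = -16)
d = 252105 (d = (49*7²)*105 = (49*49)*105 = 2401*105 = 252105)
d + B = 252105 - 16 = 252089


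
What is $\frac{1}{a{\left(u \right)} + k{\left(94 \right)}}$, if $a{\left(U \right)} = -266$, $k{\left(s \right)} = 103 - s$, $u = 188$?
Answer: $- \frac{1}{257} \approx -0.0038911$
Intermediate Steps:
$\frac{1}{a{\left(u \right)} + k{\left(94 \right)}} = \frac{1}{-266 + \left(103 - 94\right)} = \frac{1}{-266 + 9} = \frac{1}{-257} = - \frac{1}{257}$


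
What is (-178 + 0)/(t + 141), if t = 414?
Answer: -178/555 ≈ -0.32072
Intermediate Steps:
(-178 + 0)/(t + 141) = (-178 + 0)/(414 + 141) = -178/555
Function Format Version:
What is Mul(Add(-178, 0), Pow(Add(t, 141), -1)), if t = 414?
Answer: Rational(-178, 555) ≈ -0.32072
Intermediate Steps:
Mul(Add(-178, 0), Pow(Add(t, 141), -1)) = Mul(Add(-178, 0), Pow(Add(414, 141), -1)) = Mul(-178, Pow(555, -1)) = Mul(-178, Rational(1, 555)) = Rational(-178, 555)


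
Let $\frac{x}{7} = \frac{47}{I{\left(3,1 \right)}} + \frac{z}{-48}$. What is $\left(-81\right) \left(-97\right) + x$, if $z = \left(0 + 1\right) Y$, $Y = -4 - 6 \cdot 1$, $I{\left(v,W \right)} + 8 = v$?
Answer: $\frac{935119}{120} \approx 7792.7$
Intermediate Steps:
$I{\left(v,W \right)} = -8 + v$
$Y = -10$ ($Y = -4 - 6 = -10$)
$z = -10$ ($z = \left(0 + 1\right) \left(-10\right) = 1 \left(-10\right) = -10$)
$x = - \frac{7721}{120}$ ($x = 7 \left(\frac{47}{-8 + 3} - \frac{10}{-48}\right) = 7 \left(\frac{47}{-5} - - \frac{5}{24}\right) = 7 \left(47 \left(- \frac{1}{5}\right) + \frac{5}{24}\right) = 7 \left(- \frac{47}{5} + \frac{5}{24}\right) = 7 \left(- \frac{1103}{120}\right) = - \frac{7721}{120} \approx -64.342$)
$\left(-81\right) \left(-97\right) + x = \left(-81\right) \left(-97\right) - \frac{7721}{120} = 7857 - \frac{7721}{120} = \frac{935119}{120}$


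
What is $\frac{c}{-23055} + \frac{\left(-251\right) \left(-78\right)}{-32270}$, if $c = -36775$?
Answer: $\frac{73535846}{74398485} \approx 0.98841$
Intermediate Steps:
$\frac{c}{-23055} + \frac{\left(-251\right) \left(-78\right)}{-32270} = - \frac{36775}{-23055} + \frac{\left(-251\right) \left(-78\right)}{-32270} = \left(-36775\right) \left(- \frac{1}{23055}\right) + 19578 \left(- \frac{1}{32270}\right) = \frac{7355}{4611} - \frac{9789}{16135} = \frac{73535846}{74398485}$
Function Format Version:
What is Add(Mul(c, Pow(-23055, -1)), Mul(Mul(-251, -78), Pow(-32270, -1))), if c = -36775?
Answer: Rational(73535846, 74398485) ≈ 0.98841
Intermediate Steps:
Add(Mul(c, Pow(-23055, -1)), Mul(Mul(-251, -78), Pow(-32270, -1))) = Add(Mul(-36775, Pow(-23055, -1)), Mul(Mul(-251, -78), Pow(-32270, -1))) = Add(Mul(-36775, Rational(-1, 23055)), Mul(19578, Rational(-1, 32270))) = Add(Rational(7355, 4611), Rational(-9789, 16135)) = Rational(73535846, 74398485)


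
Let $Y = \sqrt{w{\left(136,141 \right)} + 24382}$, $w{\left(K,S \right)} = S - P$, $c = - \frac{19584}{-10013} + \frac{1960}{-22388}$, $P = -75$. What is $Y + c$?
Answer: $\frac{6159134}{3296633} + 7 \sqrt{502} \approx 158.71$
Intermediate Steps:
$c = \frac{6159134}{3296633}$ ($c = \left(-19584\right) \left(- \frac{1}{10013}\right) + 1960 \left(- \frac{1}{22388}\right) = \frac{1152}{589} - \frac{490}{5597} = \frac{6159134}{3296633} \approx 1.8683$)
$w{\left(K,S \right)} = 75 + S$ ($w{\left(K,S \right)} = S - -75 = S + 75 = 75 + S$)
$Y = 7 \sqrt{502}$ ($Y = \sqrt{\left(75 + 141\right) + 24382} = \sqrt{216 + 24382} = \sqrt{24598} = 7 \sqrt{502} \approx 156.84$)
$Y + c = 7 \sqrt{502} + \frac{6159134}{3296633} = \frac{6159134}{3296633} + 7 \sqrt{502}$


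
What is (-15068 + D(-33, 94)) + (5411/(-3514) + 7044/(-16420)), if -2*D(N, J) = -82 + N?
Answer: -15468172321/1030355 ≈ -15012.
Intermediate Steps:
D(N, J) = 41 - N/2 (D(N, J) = -(-82 + N)/2 = 41 - N/2)
(-15068 + D(-33, 94)) + (5411/(-3514) + 7044/(-16420)) = (-15068 + (41 - 1/2*(-33))) + (5411/(-3514) + 7044/(-16420)) = (-15068 + (41 + 33/2)) + (5411*(-1/3514) + 7044*(-1/16420)) = (-15068 + 115/2) + (-773/502 - 1761/4105) = -30021/2 - 4057187/2060710 = -15468172321/1030355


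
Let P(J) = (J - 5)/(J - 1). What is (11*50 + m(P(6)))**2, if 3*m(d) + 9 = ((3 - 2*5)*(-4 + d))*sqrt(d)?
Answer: 336627814/1125 + 145502*sqrt(5)/75 ≈ 3.0356e+5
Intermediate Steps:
P(J) = (-5 + J)/(-1 + J)
m(d) = -3 + sqrt(d)*(28 - 7*d)/3 (m(d) = -3 + (((3 - 2*5)*(-4 + d))*sqrt(d))/3 = -3 + (((3 - 10)*(-4 + d))*sqrt(d))/3 = -3 + ((-7*(-4 + d))*sqrt(d))/3 = -3 + ((28 - 7*d)*sqrt(d))/3 = -3 + (sqrt(d)*(28 - 7*d))/3 = -3 + sqrt(d)*(28 - 7*d)/3)
(11*50 + m(P(6)))**2 = (11*50 + (-3 - 7*(-5 + 6)**(3/2)/(-1 + 6)**(3/2)/3 + 28*sqrt((-5 + 6)/(-1 + 6))/3))**2 = (550 + (-3 - 7*sqrt(5)/25/3 + 28*sqrt(1/5)/3))**2 = (550 + (-3 - 7*sqrt(5)/25/3 + 28*sqrt((1/5)*1)/3))**2 = (550 + (-3 - 7*sqrt(5)/75 + 28*sqrt(1/5)/3))**2 = (550 + (-3 - 7*sqrt(5)/75 + 28*(sqrt(5)/5)/3))**2 = (550 + (-3 - 7*sqrt(5)/75 + 28*sqrt(5)/15))**2 = (550 + (-3 + 133*sqrt(5)/75))**2 = (547 + 133*sqrt(5)/75)**2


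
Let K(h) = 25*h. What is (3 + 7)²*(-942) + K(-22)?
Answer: -94750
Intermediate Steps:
(3 + 7)²*(-942) + K(-22) = (3 + 7)²*(-942) + 25*(-22) = 10²*(-942) - 550 = 100*(-942) - 550 = -94200 - 550 = -94750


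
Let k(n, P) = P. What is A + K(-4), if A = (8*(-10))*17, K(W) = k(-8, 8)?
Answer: -1352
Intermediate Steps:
K(W) = 8
A = -1360 (A = -80*17 = -1360)
A + K(-4) = -1360 + 8 = -1352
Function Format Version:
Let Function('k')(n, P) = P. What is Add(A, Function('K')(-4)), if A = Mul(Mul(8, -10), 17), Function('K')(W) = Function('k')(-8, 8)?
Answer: -1352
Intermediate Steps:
Function('K')(W) = 8
A = -1360 (A = Mul(-80, 17) = -1360)
Add(A, Function('K')(-4)) = Add(-1360, 8) = -1352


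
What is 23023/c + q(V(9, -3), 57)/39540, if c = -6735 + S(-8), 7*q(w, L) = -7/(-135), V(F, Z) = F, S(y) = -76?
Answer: -17556352127/5193776700 ≈ -3.3803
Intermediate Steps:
q(w, L) = 1/135 (q(w, L) = (-7/(-135))/7 = (-7*(-1/135))/7 = (⅐)*(7/135) = 1/135)
c = -6811 (c = -6735 - 76 = -6811)
23023/c + q(V(9, -3), 57)/39540 = 23023/(-6811) + (1/135)/39540 = 23023*(-1/6811) + (1/135)*(1/39540) = -3289/973 + 1/5337900 = -17556352127/5193776700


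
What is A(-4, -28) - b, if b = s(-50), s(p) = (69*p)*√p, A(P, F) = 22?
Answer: 22 + 17250*I*√2 ≈ 22.0 + 24395.0*I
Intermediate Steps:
s(p) = 69*p^(3/2)
b = -17250*I*√2 (b = 69*(-50)^(3/2) = 69*(-250*I*√2) = -17250*I*√2 ≈ -24395.0*I)
A(-4, -28) - b = 22 - (-17250)*I*√2 = 22 + 17250*I*√2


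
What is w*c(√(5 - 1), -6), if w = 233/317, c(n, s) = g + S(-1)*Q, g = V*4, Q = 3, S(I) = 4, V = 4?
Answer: 6524/317 ≈ 20.580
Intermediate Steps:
g = 16 (g = 4*4 = 16)
c(n, s) = 28 (c(n, s) = 16 + 4*3 = 16 + 12 = 28)
w = 233/317 (w = 233*(1/317) = 233/317 ≈ 0.73502)
w*c(√(5 - 1), -6) = (233/317)*28 = 6524/317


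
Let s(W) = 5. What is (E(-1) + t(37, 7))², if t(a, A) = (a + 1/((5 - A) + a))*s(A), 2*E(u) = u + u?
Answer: 1661521/49 ≈ 33909.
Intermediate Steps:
E(u) = u (E(u) = (u + u)/2 = (2*u)/2 = u)
t(a, A) = 5*a + 5/(5 + a - A) (t(a, A) = (a + 1/((5 - A) + a))*5 = (a + 1/(5 + a - A))*5 = 5*a + 5/(5 + a - A))
(E(-1) + t(37, 7))² = (-1 + 5*(1 + 37² + 5*37 - 1*7*37)/(5 + 37 - 1*7))² = (-1 + 5*(1 + 1369 + 185 - 259)/(5 + 37 - 7))² = (-1 + 5*1296/35)² = (-1 + 5*(1/35)*1296)² = (-1 + 1296/7)² = (1289/7)² = 1661521/49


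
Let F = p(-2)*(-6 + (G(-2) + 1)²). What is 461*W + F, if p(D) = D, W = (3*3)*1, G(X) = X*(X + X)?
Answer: 3999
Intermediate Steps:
G(X) = 2*X² (G(X) = X*(2*X) = 2*X²)
W = 9 (W = 9*1 = 9)
F = -150 (F = -2*(-6 + (2*(-2)² + 1)²) = -2*(-6 + (2*4 + 1)²) = -2*(-6 + (8 + 1)²) = -2*(-6 + 9²) = -2*(-6 + 81) = -2*75 = -150)
461*W + F = 461*9 - 150 = 4149 - 150 = 3999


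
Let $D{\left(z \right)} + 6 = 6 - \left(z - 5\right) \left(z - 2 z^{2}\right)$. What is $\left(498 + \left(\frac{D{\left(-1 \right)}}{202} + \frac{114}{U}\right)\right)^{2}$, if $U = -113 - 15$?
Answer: $\frac{10321691882121}{41783296} \approx 2.4703 \cdot 10^{5}$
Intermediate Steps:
$U = -128$ ($U = -113 - 15 = -128$)
$D{\left(z \right)} = - \left(-5 + z\right) \left(z - 2 z^{2}\right)$ ($D{\left(z \right)} = -6 - \left(-6 + \left(z - 5\right) \left(z - 2 z^{2}\right)\right) = -6 - \left(-6 + \left(-5 + z\right) \left(z - 2 z^{2}\right)\right) = - \left(-5 + z\right) \left(z - 2 z^{2}\right)$)
$\left(498 + \left(\frac{D{\left(-1 \right)}}{202} + \frac{114}{U}\right)\right)^{2} = \left(498 + \left(\frac{\left(-1\right) \left(5 - -11 + 2 \left(-1\right)^{2}\right)}{202} + \frac{114}{-128}\right)\right)^{2} = \left(498 + \left(- (5 + 11 + 2 \cdot 1) \frac{1}{202} + 114 \left(- \frac{1}{128}\right)\right)\right)^{2} = \left(498 - \left(\frac{57}{64} - - (5 + 11 + 2) \frac{1}{202}\right)\right)^{2} = \left(498 - \left(\frac{57}{64} - \left(-1\right) 18 \cdot \frac{1}{202}\right)\right)^{2} = \left(498 - \frac{6333}{6464}\right)^{2} = \left(\frac{3212739}{6464}\right)^{2} = \frac{10321691882121}{41783296}$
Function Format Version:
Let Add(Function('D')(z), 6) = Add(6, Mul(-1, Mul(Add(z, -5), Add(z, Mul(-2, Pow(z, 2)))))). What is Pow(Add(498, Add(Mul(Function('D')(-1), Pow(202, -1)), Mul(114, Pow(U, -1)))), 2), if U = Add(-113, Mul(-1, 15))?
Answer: Rational(10321691882121, 41783296) ≈ 2.4703e+5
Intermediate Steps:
U = -128 (U = Add(-113, -15) = -128)
Function('D')(z) = Mul(-1, Add(-5, z), Add(z, Mul(-2, Pow(z, 2)))) (Function('D')(z) = Add(-6, Add(6, Mul(-1, Mul(Add(z, -5), Add(z, Mul(-2, Pow(z, 2))))))) = Add(-6, Add(6, Mul(-1, Mul(Add(-5, z), Add(z, Mul(-2, Pow(z, 2))))))) = Add(-6, Add(6, Mul(-1, Add(-5, z), Add(z, Mul(-2, Pow(z, 2)))))) = Mul(-1, Add(-5, z), Add(z, Mul(-2, Pow(z, 2)))))
Pow(Add(498, Add(Mul(Function('D')(-1), Pow(202, -1)), Mul(114, Pow(U, -1)))), 2) = Pow(Add(498, Add(Mul(Mul(-1, Add(5, Mul(-11, -1), Mul(2, Pow(-1, 2)))), Pow(202, -1)), Mul(114, Pow(-128, -1)))), 2) = Pow(Add(498, Add(Mul(Mul(-1, Add(5, 11, Mul(2, 1))), Rational(1, 202)), Mul(114, Rational(-1, 128)))), 2) = Pow(Add(498, Add(Mul(Mul(-1, Add(5, 11, 2)), Rational(1, 202)), Rational(-57, 64))), 2) = Pow(Add(498, Add(Mul(Mul(-1, 18), Rational(1, 202)), Rational(-57, 64))), 2) = Pow(Add(498, Add(Mul(-18, Rational(1, 202)), Rational(-57, 64))), 2) = Pow(Add(498, Add(Rational(-9, 101), Rational(-57, 64))), 2) = Pow(Add(498, Rational(-6333, 6464)), 2) = Pow(Rational(3212739, 6464), 2) = Rational(10321691882121, 41783296)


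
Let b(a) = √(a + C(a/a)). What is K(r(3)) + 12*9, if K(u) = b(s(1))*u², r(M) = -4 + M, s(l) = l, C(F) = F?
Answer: 108 + √2 ≈ 109.41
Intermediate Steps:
b(a) = √(1 + a) (b(a) = √(a + a/a) = √(a + 1) = √(1 + a))
K(u) = √2*u² (K(u) = √(1 + 1)*u² = √2*u²)
K(r(3)) + 12*9 = √2*(-4 + 3)² + 12*9 = √2*(-1)² + 108 = √2*1 + 108 = √2 + 108 = 108 + √2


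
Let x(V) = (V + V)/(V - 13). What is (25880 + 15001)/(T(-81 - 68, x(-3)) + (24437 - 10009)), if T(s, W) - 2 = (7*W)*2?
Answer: 54508/19247 ≈ 2.8320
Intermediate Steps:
x(V) = 2*V/(-13 + V) (x(V) = (2*V)/(-13 + V) = 2*V/(-13 + V))
T(s, W) = 2 + 14*W (T(s, W) = 2 + (7*W)*2 = 2 + 14*W)
(25880 + 15001)/(T(-81 - 68, x(-3)) + (24437 - 10009)) = (25880 + 15001)/((2 + 14*(2*(-3)/(-13 - 3))) + (24437 - 10009)) = 40881/((2 + 14*(2*(-3)/(-16))) + 14428) = 40881/((2 + 14*(2*(-3)*(-1/16))) + 14428) = 40881/((2 + 14*(3/8)) + 14428) = 40881/((2 + 21/4) + 14428) = 40881/(29/4 + 14428) = 40881/(57741/4) = 40881*(4/57741) = 54508/19247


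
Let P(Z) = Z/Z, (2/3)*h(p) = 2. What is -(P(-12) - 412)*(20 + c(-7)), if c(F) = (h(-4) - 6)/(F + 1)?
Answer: 16851/2 ≈ 8425.5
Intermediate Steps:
h(p) = 3 (h(p) = (3/2)*2 = 3)
c(F) = -3/(1 + F) (c(F) = (3 - 6)/(F + 1) = -3/(1 + F))
P(Z) = 1
-(P(-12) - 412)*(20 + c(-7)) = -(1 - 412)*(20 - 3/(1 - 7)) = -(-411)*(20 - 3/(-6)) = -(-411)*(20 - 3*(-⅙)) = -(-411)*(20 + ½) = -(-411)*41/2 = -1*(-16851/2) = 16851/2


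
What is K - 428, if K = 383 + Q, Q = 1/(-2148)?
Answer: -96661/2148 ≈ -45.000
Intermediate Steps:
Q = -1/2148 ≈ -0.00046555
K = 822683/2148 (K = 383 - 1/2148 = 822683/2148 ≈ 383.00)
K - 428 = 822683/2148 - 428 = -96661/2148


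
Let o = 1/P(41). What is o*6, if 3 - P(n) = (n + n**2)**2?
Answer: -2/988427 ≈ -2.0234e-6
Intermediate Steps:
P(n) = 3 - (n + n**2)**2
o = -1/2965281 (o = 1/(3 - 1*41**2*(1 + 41)**2) = 1/(3 - 1*1681*42**2) = 1/(3 - 1*1681*1764) = 1/(3 - 2965284) = 1/(-2965281) = -1/2965281 ≈ -3.3724e-7)
o*6 = -1/2965281*6 = -2/988427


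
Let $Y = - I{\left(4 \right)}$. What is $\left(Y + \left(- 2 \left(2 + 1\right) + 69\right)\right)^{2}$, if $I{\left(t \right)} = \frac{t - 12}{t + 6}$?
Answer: $\frac{101761}{25} \approx 4070.4$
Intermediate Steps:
$I{\left(t \right)} = \frac{-12 + t}{6 + t}$
$Y = \frac{4}{5}$ ($Y = - \frac{-12 + 4}{6 + 4} = - \frac{-8}{10} = \left(-1\right) \left(- \frac{4}{5}\right) = \frac{4}{5} \approx 0.8$)
$\left(Y + \left(- 2 \left(2 + 1\right) + 69\right)\right)^{2} = \left(\frac{4}{5} + \left(- 2 \left(2 + 1\right) + 69\right)\right)^{2} = \left(\frac{4}{5} + \left(\left(-2\right) 3 + 69\right)\right)^{2} = \left(\frac{4}{5} + \left(-6 + 69\right)\right)^{2} = \left(\frac{4}{5} + 63\right)^{2} = \left(\frac{319}{5}\right)^{2} = \frac{101761}{25}$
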